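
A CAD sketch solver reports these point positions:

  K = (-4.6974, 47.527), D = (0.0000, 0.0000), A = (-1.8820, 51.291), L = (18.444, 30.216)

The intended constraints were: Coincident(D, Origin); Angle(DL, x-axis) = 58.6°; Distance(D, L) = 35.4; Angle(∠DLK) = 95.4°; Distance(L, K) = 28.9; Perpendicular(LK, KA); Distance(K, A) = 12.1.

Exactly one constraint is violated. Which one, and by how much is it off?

Distance(K, A) = 12.1 — off by 7.40.

D = (0.00, 0.00) ✓; DL at 58.60° ✓; |DL| = 35.40 ✓; ∠DLK = 95.40° ✓; |LK| = 28.90 ✓; ∠(LK, KA) = 90.00° ✓; |KA| = 4.700 ✗.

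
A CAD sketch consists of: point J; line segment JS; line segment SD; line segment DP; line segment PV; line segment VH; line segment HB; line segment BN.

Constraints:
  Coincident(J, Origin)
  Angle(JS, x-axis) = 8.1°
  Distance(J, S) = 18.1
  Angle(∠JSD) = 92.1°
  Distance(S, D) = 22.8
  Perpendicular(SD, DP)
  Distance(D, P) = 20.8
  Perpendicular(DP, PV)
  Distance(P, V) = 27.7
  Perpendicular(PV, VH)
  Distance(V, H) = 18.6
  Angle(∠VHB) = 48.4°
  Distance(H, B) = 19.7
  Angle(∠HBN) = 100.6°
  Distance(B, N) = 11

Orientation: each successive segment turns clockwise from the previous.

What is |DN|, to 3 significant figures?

30.9

J is at the origin; JS runs at 8.1° with length 18.1, so S = (17.9, 2.55). ∠JSD = 92.1° gives SD at -79.8° from the x-axis; with |SD| = 22.8, D = (22.0, -19.9). SD ⟂ DP, so DP runs at -170°; with |DP| = 20.8, P = (1.49, -23.6). DP ⟂ PV, so PV runs at 100°; with |PV| = 27.7, V = (-3.42, 3.69). The perpendicularity gives VH at right angles to PV, so VH runs at 10.2°; with |VH| = 18.6, H = (14.9, 6.98). ∠VHB = 48.4° gives HB at -121° from the x-axis; with |HB| = 19.7, B = (4.62, -9.83). ∠HBN = 100.6° gives BN at 159° from the x-axis; with |BN| = 11.0, N = (-5.66, -5.93). Then |DN| = |N − D| = 30.9.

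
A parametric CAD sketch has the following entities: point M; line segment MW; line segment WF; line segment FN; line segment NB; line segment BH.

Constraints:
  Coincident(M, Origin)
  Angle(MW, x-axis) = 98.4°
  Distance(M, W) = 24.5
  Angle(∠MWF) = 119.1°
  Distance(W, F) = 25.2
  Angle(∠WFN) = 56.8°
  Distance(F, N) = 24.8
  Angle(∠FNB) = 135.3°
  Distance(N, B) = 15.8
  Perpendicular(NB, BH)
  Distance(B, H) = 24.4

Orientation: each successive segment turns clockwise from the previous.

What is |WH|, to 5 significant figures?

8.9456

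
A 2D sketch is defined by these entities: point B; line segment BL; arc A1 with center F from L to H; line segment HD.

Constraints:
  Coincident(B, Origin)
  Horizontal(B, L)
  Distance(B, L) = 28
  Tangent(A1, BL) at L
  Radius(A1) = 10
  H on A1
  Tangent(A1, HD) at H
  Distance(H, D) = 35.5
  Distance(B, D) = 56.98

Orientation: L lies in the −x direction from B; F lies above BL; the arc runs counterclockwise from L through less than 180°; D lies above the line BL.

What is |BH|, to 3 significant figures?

23.4

Checks: B.y = 0.00, L.y = 0.00 ✓; |BL| = 28.00 ✓; |FH| = 10.00 ✓; ∠(FH, HD) = 90.00° ✓; |HD| = 35.50 ✓; |BD| = 56.98 ✓.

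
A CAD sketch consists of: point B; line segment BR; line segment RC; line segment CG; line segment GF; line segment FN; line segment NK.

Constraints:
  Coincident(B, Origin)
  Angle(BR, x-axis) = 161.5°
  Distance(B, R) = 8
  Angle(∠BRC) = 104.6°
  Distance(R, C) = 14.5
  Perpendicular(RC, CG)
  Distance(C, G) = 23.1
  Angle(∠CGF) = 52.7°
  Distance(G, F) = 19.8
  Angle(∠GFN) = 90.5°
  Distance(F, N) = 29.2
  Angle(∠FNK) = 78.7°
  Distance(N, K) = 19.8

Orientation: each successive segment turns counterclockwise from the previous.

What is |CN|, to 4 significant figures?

12.40

B is at the origin; BR runs at 161.5° with length 8.0, so R = (-7.587, 2.538). ∠BRC = 104.6° gives RC at -123.1° from the x-axis; with |RC| = 14.5, C = (-15.51, -9.608). RC ⟂ CG, so CG runs at -33.10°; with |CG| = 23.1, G = (3.846, -22.22). ∠CGF = 52.7° gives GF at 94.20° from the x-axis; with |GF| = 19.8, F = (2.396, -2.477). ∠GFN = 90.5° gives FN at -176.3° from the x-axis; with |FN| = 29.2, N = (-26.74, -4.361). Then |CN| = |N − C| = 12.40.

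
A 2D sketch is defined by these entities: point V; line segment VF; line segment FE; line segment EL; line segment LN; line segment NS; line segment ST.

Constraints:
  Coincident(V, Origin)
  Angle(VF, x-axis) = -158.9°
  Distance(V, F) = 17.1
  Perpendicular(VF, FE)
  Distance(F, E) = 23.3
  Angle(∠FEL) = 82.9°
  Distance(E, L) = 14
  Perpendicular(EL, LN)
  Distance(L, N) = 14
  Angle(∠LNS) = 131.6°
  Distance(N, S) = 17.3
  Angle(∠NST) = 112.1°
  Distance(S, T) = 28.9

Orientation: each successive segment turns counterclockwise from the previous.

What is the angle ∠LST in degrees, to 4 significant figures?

90.61°

V is at the origin; VF runs at -158.9° with length 17.1, so F = (-15.95, -6.156). VF ⟂ FE, so FE runs at -68.90°; with |FE| = 23.3, E = (-7.566, -27.89). ∠FEL = 82.9° gives EL at 28.20° from the x-axis; with |EL| = 14.0, L = (4.773, -21.28). The perpendicularity gives LN at right angles to EL, so LN runs at 118.2°; with |LN| = 14.0, N = (-1.843, -8.940). ∠LNS = 131.6° gives NS at 166.6° from the x-axis; with |NS| = 17.3, S = (-18.67, -4.931). ∠NST = 112.1° gives ST at -125.5° from the x-axis; with |ST| = 28.9, T = (-35.45, -28.46). Then cos ∠LST = SL·ST / (|SL||ST|), giving 90.61°.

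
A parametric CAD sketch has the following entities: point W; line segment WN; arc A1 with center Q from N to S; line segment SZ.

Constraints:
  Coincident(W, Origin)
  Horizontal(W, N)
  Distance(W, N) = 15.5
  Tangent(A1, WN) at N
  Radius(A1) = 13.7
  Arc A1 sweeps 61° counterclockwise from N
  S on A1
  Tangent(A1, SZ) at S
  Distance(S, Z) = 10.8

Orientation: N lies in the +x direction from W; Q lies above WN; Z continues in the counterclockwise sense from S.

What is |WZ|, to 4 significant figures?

36.65

W is at the origin; WN is horizontal with |WN| = 15.5 and N on the +x side, so N = (15.50, 0.000). A1 meets WN tangentially, so QN is at right angles to WN, so Q = N + (0, 13.7) = (15.50, 13.70). On A1, N sits at bearing -90° from Q; a 61° counterclockwise sweep puts S at bearing -29°, so S = Q + 13.7·(cos -29°, sin -29°) = (27.48, 7.058). A1 meets SZ tangentially, so QS is at right angles to SZ, so SZ runs along (−sin -29°, cos -29°); with |SZ| = 10.8, Z = (32.72, 16.50). Then |WZ| = |Z − W| = 36.65.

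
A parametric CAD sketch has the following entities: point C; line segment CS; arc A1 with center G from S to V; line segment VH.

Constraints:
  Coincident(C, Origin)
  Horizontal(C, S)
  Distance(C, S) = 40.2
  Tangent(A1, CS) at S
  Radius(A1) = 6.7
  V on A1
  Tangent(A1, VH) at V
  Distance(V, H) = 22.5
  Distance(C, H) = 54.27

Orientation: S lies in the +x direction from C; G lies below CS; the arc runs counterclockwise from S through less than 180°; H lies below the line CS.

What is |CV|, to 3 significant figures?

35.8

Checks: C.y = 0.00, S.y = 0.00 ✓; |GV| = 6.700 ✓; ∠(GV, VH) = 90.00° ✓; |VH| = 22.50 ✓; |CH| = 54.27 ✓.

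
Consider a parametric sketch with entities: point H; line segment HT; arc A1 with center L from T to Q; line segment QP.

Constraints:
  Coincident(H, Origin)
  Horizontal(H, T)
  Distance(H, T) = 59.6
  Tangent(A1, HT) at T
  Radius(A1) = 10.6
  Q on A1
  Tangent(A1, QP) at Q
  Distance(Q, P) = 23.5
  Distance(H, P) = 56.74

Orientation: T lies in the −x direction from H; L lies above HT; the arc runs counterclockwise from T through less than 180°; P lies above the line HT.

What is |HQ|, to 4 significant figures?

49.96

Checks: |LQ| = 10.60 ✓; ∠(LQ, QP) = 90.00° ✓; |QP| = 23.50 ✓; |HP| = 56.74 ✓.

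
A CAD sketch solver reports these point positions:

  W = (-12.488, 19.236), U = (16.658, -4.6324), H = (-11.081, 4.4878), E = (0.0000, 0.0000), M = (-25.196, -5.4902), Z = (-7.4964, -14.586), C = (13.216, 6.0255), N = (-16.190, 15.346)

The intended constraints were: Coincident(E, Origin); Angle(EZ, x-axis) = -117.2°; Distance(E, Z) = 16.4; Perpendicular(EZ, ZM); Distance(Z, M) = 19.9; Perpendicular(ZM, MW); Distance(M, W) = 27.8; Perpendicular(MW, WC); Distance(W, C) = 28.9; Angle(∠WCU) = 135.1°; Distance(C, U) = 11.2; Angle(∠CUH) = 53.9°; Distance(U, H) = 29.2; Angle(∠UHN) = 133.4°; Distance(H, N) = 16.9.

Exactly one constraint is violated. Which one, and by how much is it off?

Distance(H, N) = 16.9 — off by 4.90.

E = (0.00, 0.00) ✓; EZ at -117.2° ✓; |EZ| = 16.40 ✓; ∠(EZ, ZM) = 90.00° ✓; |ZM| = 19.90 ✓; ∠(ZM, MW) = 90.00° ✓; |MW| = 27.80 ✓; ∠(MW, WC) = 90.00° ✓; |WC| = 28.90 ✓; ∠WCU = 135.1° ✓; |CU| = 11.20 ✓; ∠CUH = 53.90° ✓; |UH| = 29.20 ✓; ∠UHN = 133.4° ✓; |HN| = 12.00 ✗.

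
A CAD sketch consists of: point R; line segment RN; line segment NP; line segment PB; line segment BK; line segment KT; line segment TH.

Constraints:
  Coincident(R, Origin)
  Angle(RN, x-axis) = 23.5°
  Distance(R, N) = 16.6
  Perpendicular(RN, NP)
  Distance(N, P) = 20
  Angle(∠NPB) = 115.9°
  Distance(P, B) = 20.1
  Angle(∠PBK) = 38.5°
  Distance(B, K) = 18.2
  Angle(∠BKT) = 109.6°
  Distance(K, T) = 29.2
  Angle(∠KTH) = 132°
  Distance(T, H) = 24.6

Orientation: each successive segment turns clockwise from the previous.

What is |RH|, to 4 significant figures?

61.12

R is at the origin; RN runs at 23.5° with length 16.6, so N = (15.22, 6.619). RN ⟂ NP, so NP runs at -66.50°; with |NP| = 20.0, P = (23.20, -11.72). ∠NPB = 115.9° gives PB at -130.6° from the x-axis; with |PB| = 20.1, B = (10.12, -26.98). ∠PBK = 38.5° gives BK at 87.90° from the x-axis; with |BK| = 18.2, K = (10.78, -8.796). ∠BKT = 109.6° gives KT at 17.50° from the x-axis; with |KT| = 29.2, T = (38.63, -0.01493). ∠KTH = 132.0° gives TH at -30.50° from the x-axis; with |TH| = 24.6, H = (59.83, -12.50). Then |RH| = |H − R| = 61.12.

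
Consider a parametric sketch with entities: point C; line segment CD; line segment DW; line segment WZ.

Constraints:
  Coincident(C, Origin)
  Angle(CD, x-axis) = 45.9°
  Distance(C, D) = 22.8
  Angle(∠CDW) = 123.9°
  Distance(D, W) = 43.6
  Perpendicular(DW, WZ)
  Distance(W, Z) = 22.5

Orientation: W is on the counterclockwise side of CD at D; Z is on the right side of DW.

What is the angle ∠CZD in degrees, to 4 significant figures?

9.041°

C is at the origin; CD runs at 45.9° with length 22.8, so D = 22.8·(cos 45.9°, sin 45.9°) = (15.87, 16.37). ∠CDW = 123.9°, so DW runs at 45.9° + (180° − 123.9°) = 102.0° from the x-axis; with |DW| = 43.6, W = D + 43.6·(cos 102.0°, sin 102.0°) = (6.802, 59.02). DW ⟂ WZ; with |WZ| = 22.5 on the right of DW, Z = W + 22.5·(0.9781, 0.2079) = (28.81, 63.70). Then cos ∠CZD = ZC·ZD / (|ZC||ZD|), giving 9.041°.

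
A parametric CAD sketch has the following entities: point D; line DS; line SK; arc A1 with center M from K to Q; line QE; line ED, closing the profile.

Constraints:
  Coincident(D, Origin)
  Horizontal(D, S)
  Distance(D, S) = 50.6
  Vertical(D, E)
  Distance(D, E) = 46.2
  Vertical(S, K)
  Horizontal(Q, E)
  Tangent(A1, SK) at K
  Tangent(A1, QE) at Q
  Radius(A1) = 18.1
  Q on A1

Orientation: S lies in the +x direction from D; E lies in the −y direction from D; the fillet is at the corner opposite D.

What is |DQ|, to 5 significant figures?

56.486

D is at the origin; D and S share the same y with |DS| = 50.6 and S on the +x side, so S = (50.600, 0.0000). D and E share the same x with |DE| = 46.2 and E on the −y side, so E = (0.0000, -46.200). The virtual corner opposite D is at (50.600, -46.200). Tangency of A1 to SK means the radius MK is perpendicular to SK and since A1 is tangent to QE there, MQ ⟂ QE, with radius 18.1, so the center M sits 18.1 in from both sides at M = (32.500, -28.100). That places the tangent points at K = (50.600, -28.100) on SK and Q = (32.500, -46.200) on QE. Then |DQ| = |Q − D| = 56.486.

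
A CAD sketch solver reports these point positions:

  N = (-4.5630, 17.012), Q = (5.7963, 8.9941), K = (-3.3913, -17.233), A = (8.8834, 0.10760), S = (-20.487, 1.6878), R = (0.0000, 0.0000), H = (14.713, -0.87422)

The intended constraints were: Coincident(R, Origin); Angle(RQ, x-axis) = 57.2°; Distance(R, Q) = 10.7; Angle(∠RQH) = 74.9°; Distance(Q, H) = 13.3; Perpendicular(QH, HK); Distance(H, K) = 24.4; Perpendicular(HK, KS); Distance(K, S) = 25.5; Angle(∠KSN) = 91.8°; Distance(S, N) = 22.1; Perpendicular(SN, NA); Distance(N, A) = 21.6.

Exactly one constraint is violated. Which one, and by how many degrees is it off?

Perpendicular(SN, NA) — off by 5.40°.

R = (0.00, 0.00) ✓; RQ at 57.20° ✓; |RQ| = 10.70 ✓; ∠RQH = 74.90° ✓; |QH| = 13.30 ✓; ∠(QH, HK) = 90.00° ✓; |HK| = 24.40 ✓; ∠(HK, KS) = 90.00° ✓; |KS| = 25.50 ✓; ∠KSN = 91.80° ✓; |SN| = 22.10 ✓; ∠(SN, NA) = 95.40° ✗; |NA| = 21.60 ✓.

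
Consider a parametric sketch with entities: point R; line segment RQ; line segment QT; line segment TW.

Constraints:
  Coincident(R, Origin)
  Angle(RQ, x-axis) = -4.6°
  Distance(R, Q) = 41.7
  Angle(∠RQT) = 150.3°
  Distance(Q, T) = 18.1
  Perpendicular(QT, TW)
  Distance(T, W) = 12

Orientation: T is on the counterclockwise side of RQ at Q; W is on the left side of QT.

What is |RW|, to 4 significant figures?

55.01

∠RQT = 150.3°, so QT runs at -4.6° + (180° − 150.3°) = 25.10° from the x-axis; with |QT| = 18.1, T = Q + 18.1·(cos 25.10°, sin 25.10°) = (57.96, 4.334). QT ⟂ TW; with |TW| = 12.0 on the left of QT, W = T + 12.0·(-0.4242, 0.9056) = (52.87, 15.20). Then |RW| = |W − R| = 55.01.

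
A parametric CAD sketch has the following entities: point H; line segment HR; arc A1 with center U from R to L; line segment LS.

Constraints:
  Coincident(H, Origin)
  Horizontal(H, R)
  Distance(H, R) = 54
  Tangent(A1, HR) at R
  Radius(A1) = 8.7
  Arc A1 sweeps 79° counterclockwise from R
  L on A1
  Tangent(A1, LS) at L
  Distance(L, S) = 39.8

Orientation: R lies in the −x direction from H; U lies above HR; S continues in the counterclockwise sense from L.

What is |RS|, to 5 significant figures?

48.850

On A1, R sits at bearing -90° from U; a 79° counterclockwise sweep puts L at bearing -11°, so L = U + 8.7·(cos -11°, sin -11°) = (-45.460, 7.0400). Tangency of A1 to LS means the radius UL is perpendicular to LS, so LS runs along (−sin -11°, cos -11°); with |LS| = 39.8, S = (-37.866, 46.109). Then |RS| = |S − R| = 48.850.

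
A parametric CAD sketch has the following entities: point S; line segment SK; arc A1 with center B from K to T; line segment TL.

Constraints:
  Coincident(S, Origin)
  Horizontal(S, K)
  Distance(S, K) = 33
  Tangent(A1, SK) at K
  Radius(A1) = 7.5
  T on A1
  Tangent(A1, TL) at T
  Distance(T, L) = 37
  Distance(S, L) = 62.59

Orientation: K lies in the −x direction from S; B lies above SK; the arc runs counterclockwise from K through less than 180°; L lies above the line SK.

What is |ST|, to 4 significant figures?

28.84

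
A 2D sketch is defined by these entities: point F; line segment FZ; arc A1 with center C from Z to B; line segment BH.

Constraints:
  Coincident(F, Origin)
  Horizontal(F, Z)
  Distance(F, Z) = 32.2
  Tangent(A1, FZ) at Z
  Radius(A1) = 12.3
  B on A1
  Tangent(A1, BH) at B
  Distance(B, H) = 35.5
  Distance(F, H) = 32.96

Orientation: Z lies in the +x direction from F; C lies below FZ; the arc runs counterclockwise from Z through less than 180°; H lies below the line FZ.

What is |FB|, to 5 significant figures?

22.956

Checks: F.y = 0.00, Z.y = 0.00 ✓; |CB| = 12.30 ✓; ∠(CB, BH) = 90.00° ✓; |BH| = 35.50 ✓; |FH| = 32.96 ✓.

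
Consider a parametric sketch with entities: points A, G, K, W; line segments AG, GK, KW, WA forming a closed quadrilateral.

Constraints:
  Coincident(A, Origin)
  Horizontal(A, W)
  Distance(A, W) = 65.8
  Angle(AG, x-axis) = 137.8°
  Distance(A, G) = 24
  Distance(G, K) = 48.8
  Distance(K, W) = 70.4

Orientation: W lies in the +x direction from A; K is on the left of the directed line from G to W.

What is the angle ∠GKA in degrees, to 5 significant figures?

26.739°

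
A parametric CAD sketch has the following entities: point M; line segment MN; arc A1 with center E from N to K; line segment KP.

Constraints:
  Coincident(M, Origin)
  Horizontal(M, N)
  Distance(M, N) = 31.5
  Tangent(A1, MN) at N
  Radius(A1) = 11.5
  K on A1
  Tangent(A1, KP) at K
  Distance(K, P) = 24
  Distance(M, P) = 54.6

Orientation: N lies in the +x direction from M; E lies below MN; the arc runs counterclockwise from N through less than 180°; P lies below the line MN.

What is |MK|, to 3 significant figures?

30.6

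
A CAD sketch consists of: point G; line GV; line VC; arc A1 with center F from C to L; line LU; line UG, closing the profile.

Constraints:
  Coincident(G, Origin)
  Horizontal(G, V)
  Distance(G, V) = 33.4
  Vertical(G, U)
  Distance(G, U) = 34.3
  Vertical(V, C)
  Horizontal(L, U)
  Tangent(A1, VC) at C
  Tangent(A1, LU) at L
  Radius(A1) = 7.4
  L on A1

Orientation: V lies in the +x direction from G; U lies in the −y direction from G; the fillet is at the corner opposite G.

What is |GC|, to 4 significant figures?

42.89

G is at the origin; G and V share the same y with |GV| = 33.4 and V on the +x side, so V = (33.40, 0.000). G and U share the same x with |GU| = 34.3 and U on the −y side, so U = (0.000, -34.30). The virtual corner opposite G is at (33.40, -34.30). A1 meets VC tangentially, so FC is at right angles to VC and the tangent condition forces FL to be normal to LU, with radius 7.4, so the center F sits 7.4 in from both sides at F = (26.00, -26.90). That places the tangent points at C = (33.40, -26.90) on VC and L = (26.00, -34.30) on LU. Then |GC| = |C − G| = 42.89.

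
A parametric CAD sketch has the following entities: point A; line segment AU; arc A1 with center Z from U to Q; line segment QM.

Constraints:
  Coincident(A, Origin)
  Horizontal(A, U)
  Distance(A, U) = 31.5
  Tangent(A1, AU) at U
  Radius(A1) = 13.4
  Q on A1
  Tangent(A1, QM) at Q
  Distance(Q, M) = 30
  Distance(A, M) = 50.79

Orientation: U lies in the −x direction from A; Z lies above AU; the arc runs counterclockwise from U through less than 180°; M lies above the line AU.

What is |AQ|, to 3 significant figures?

24.0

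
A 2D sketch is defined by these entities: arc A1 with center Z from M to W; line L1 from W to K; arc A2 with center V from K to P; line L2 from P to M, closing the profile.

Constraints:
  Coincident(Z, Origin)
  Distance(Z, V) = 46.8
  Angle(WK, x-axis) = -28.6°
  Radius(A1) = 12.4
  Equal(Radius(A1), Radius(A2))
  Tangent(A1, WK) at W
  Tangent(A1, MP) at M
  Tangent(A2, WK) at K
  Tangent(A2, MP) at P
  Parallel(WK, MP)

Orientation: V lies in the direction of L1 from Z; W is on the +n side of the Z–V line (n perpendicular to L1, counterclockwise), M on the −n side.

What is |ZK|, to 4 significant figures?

48.41

The slot axis is L1's direction at -28.6°, so u = (cos -28.6°, sin -28.6°) = (0.8780, -0.4787) and n = (−sin -28.6°, cos -28.6°) = (0.4787, 0.8780). Z is at the origin and V lies 46.8 along u from Z, so V = 46.8·u = (41.09, -22.40). Tangency of A1 to both parallel lines with radius 12.4 puts W and M at Z ± 12.4·n: W = (5.936, 10.89), M = (-5.936, -10.89). Equal radii place K and P the same way about V: K = V + 12.4·n = (47.03, -11.52), P = V − 12.4·n = (35.15, -33.29). Then |ZK| = |K − Z| = 48.41.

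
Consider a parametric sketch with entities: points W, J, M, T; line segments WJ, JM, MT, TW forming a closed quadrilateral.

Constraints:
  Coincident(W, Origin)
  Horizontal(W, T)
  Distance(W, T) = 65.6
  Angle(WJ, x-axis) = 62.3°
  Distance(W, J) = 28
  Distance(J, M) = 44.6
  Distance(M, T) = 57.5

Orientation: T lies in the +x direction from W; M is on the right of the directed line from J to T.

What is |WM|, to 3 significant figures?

22.9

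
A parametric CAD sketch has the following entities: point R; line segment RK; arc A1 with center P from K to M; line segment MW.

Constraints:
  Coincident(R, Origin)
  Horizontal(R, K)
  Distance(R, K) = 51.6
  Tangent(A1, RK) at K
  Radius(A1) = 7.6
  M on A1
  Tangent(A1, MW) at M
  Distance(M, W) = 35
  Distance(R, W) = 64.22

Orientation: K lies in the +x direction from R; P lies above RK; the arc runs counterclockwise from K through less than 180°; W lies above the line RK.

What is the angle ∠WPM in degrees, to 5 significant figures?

77.749°

Checks: |PM| = 7.600 ✓; ∠(PM, MW) = 90.00° ✓; |MW| = 35.00 ✓; |RW| = 64.22 ✓.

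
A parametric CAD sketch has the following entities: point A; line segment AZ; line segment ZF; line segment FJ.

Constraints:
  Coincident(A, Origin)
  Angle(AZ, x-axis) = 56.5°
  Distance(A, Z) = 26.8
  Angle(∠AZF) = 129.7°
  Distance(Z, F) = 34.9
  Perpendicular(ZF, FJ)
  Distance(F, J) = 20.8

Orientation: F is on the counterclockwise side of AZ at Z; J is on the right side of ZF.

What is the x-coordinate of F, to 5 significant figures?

4.7047

A is at the origin; AZ runs at 56.5° with length 26.8, so Z = 26.8·(cos 56.5°, sin 56.5°) = (14.792, 22.348). ∠AZF = 129.7°, so ZF runs at 56.5° + (180° − 129.7°) = 106.80° from the x-axis; with |ZF| = 34.9, F = Z + 34.9·(cos 106.80°, sin 106.80°) = (4.7047, 55.759). So F.x = 4.7047.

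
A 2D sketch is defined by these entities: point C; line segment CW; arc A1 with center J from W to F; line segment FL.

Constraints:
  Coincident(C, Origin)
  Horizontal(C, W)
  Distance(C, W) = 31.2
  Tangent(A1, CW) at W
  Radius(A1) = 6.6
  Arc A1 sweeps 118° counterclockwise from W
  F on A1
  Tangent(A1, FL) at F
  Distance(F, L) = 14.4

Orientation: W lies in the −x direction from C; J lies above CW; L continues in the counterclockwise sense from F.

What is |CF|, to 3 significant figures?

27.2

C is at the origin; C and W share the same y with |CW| = 31.2 and W on the −x side, so W = (-31.2, 0.00). The tangent condition forces JW to be normal to CW, so J = W + (0, 6.6) = (-31.2, 6.60). On A1, W sits at bearing -90° from J; a 118° counterclockwise sweep puts F at bearing 28°, so F = J + 6.6·(cos 28°, sin 28°) = (-25.4, 9.70). Then |CF| = |F − C| = 27.2.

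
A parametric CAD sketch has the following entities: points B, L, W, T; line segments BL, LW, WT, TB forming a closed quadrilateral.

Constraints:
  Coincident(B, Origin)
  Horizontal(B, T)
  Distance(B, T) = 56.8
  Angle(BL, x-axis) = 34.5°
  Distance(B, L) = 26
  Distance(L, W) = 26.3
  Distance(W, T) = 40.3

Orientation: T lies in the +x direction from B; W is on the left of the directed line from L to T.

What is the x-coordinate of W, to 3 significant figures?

37.6

B is at the origin; BT is horizontal with |BT| = 56.8 and T in +x, so T = (56.8, 0). BL runs at 34.5° with |BL| = 26.0, so L = (21.4, 14.7). W is determined by |LW| = 26.3 and |WT| = 40.3 together: it lies at the intersection of circle(L, 26.3) and circle(T, 40.3). With |LT| = 38.3, the foot of the radical line on LT is 6.99 from L and the perpendicular offset is √(26.3² − 6.99²) = 25.4. Taking the left-of-LT solution: W = (37.6, 35.4).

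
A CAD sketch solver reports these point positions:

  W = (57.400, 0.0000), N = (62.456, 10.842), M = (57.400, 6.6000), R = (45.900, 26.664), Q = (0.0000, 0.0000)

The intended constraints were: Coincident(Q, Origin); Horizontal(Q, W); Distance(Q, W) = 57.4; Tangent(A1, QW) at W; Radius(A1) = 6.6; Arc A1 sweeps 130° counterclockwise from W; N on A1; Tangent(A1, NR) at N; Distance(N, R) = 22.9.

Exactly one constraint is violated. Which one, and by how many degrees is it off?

Tangent(A1, NR) at N — off by 6.30°.

Q = (0.00, 0.00) ✓; Q.y = 0.00, W.y = 0.00 ✓; |QW| = 57.40 ✓; ∠(MW, WQ) = 90.00° ✓; |MW| = 6.600 ✓; bearing(M→N) − bearing(M→W) = 130.0° ✓; |MN| = 6.600 ✓; ∠(MN, NR) = 83.70° ✗; |NR| = 22.90 ✓.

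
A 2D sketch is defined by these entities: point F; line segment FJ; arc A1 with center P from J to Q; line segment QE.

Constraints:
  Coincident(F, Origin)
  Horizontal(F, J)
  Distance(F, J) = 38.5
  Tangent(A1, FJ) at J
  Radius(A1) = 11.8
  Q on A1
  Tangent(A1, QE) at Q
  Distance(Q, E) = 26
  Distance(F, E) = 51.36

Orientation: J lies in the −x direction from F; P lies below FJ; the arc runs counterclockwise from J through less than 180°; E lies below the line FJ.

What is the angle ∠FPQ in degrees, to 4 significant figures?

160.6°

Checks: |PQ| = 11.80 ✓; ∠(PQ, QE) = 90.00° ✓; |QE| = 26.00 ✓; |FE| = 51.36 ✓.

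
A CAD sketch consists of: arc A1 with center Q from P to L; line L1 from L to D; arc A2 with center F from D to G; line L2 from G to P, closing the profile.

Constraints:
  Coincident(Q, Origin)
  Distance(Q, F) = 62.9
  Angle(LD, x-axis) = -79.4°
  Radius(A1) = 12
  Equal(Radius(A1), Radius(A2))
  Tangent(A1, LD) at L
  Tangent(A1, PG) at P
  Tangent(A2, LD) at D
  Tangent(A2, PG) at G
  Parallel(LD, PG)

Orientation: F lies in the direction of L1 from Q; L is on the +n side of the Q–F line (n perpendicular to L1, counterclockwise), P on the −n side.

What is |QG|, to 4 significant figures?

64.03

The slot axis is L1's direction at -79.4°, so u = (cos -79.4°, sin -79.4°) = (0.1840, -0.9829) and n = (−sin -79.4°, cos -79.4°) = (0.9829, 0.1840). Q is at the origin and F lies 62.9 along u from Q, so F = 62.9·u = (11.57, -61.83). Tangency of A1 to both parallel lines with radius 12.0 puts L and P at Q ± 12.0·n: L = (11.80, 2.207), P = (-11.80, -2.207). Equal radii place D and G the same way about F: D = F + 12.0·n = (23.37, -59.62), G = F − 12.0·n = (-0.2247, -64.03). Then |QG| = |G − Q| = 64.03.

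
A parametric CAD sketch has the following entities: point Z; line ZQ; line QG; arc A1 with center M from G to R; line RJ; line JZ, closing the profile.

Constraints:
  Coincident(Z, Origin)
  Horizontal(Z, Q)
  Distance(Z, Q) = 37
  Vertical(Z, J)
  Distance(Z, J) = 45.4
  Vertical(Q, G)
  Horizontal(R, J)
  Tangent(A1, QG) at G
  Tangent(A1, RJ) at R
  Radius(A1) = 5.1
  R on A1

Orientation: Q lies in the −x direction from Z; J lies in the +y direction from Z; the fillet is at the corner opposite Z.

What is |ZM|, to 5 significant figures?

51.397

Z is at the origin; Z and Q share the same y with |ZQ| = 37.0 and Q on the −x side, so Q = (-37.000, 0.0000). Z and J share the same x with |ZJ| = 45.4 and J on the +y side, so J = (0.0000, 45.400). The virtual corner opposite Z is at (-37.000, 45.400). Since A1 is tangent to QG there, MG ⟂ QG and tangency of A1 to RJ means the radius MR is perpendicular to RJ, with radius 5.1, so the center M sits 5.1 in from both sides at M = (-31.900, 40.300). Then |ZM| = |M − Z| = 51.397.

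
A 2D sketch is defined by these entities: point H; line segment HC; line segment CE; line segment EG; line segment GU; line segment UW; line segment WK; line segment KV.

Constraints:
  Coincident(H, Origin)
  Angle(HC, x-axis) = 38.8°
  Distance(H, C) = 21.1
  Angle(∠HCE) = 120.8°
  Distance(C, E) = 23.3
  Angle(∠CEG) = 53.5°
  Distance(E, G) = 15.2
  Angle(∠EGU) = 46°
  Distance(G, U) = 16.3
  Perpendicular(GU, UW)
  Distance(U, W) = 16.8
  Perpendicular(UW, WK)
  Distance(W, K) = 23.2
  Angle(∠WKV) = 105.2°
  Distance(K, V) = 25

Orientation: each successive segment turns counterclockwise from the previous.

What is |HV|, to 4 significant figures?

21.81

The perpendicularity gives WK at right angles to UW, so WK runs at 178.5°; with |WK| = 23.2, K = (-4.098, 42.62). ∠WKV = 105.2° gives KV at -106.7° from the x-axis; with |KV| = 25.0, V = (-11.28, 18.67). Then |HV| = |V − H| = 21.81.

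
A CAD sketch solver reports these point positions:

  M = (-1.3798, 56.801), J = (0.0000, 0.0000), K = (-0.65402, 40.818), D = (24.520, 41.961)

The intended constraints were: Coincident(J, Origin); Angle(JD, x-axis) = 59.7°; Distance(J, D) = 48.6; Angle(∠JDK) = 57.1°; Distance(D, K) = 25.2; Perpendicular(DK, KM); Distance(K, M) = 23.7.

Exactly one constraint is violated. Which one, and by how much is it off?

Distance(K, M) = 23.7 — off by 7.70.

J = (0.00, 0.00) ✓; JD at 59.70° ✓; |JD| = 48.60 ✓; ∠JDK = 57.10° ✓; |DK| = 25.20 ✓; ∠(DK, KM) = 90.00° ✓; |KM| = 16.00 ✗.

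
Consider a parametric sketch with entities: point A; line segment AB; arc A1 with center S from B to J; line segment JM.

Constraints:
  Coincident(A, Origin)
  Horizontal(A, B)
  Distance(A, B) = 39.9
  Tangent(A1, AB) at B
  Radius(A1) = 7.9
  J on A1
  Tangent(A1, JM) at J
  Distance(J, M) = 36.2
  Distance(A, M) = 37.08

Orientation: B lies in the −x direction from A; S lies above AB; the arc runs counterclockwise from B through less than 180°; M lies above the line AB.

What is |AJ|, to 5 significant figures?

33.415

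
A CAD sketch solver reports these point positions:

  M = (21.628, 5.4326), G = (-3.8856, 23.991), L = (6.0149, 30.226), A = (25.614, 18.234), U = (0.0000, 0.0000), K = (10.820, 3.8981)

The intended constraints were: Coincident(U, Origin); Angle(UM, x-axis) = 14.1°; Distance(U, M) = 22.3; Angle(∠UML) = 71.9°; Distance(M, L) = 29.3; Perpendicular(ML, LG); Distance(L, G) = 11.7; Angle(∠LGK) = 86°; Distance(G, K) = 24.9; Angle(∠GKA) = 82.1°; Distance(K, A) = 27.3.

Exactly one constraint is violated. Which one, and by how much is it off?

Distance(K, A) = 27.3 — off by 6.70.

U = (0.00, 0.00) ✓; UM at 14.10° ✓; |UM| = 22.30 ✓; ∠UML = 71.90° ✓; |ML| = 29.30 ✓; ∠(ML, LG) = 90.00° ✓; |LG| = 11.70 ✓; ∠LGK = 86.00° ✓; |GK| = 24.90 ✓; ∠GKA = 82.10° ✓; |KA| = 20.60 ✗.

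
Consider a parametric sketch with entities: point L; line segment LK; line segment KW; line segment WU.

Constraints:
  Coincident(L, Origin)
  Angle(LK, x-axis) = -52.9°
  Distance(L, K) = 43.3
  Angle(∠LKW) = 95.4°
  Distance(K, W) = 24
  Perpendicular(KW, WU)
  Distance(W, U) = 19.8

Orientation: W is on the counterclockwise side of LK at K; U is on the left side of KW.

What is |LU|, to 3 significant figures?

36.5

L is at the origin; LK runs at -52.9° with length 43.3, so K = 43.3·(cos -52.9°, sin -52.9°) = (26.1, -34.5). ∠LKW = 95.4°, so KW runs at -52.9° + (180° − 95.4°) = 31.7° from the x-axis; with |KW| = 24.0, W = K + 24.0·(cos 31.7°, sin 31.7°) = (46.5, -21.9). KW ⟂ WU; with |WU| = 19.8 on the left of KW, U = W + 19.8·(-0.525, 0.851) = (36.1, -5.08). Then |LU| = |U − L| = 36.5.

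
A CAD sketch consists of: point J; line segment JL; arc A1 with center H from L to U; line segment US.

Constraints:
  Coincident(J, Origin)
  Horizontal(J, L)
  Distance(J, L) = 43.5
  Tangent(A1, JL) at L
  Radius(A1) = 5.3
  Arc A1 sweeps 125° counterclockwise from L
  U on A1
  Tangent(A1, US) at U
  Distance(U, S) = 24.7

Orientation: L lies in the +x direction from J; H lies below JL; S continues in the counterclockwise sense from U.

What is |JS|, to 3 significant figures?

60.5

On A1, L sits at bearing 90° from H; a 125° counterclockwise sweep puts U at bearing 215°, so U = H + 5.3·(cos 215°, sin 215°) = (39.2, -8.34). The tangent condition forces HU to be normal to US, so US runs along (−sin 215°, cos 215°); with |US| = 24.7, S = (53.3, -28.6). Then |JS| = |S − J| = 60.5.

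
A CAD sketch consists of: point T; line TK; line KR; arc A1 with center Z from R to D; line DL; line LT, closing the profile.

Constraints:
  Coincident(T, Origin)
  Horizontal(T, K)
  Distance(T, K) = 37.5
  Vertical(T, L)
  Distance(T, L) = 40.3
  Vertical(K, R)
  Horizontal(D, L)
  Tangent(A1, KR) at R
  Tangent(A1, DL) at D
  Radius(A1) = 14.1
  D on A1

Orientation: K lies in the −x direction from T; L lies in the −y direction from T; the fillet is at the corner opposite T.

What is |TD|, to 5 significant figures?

46.601

T is at the origin; T and K share the same y with |TK| = 37.5 and K on the −x side, so K = (-37.500, 0.0000). T and L share the same x with |TL| = 40.3 and L on the −y side, so L = (0.0000, -40.300). The virtual corner opposite T is at (-37.500, -40.300). Since A1 is tangent to KR there, ZR ⟂ KR and the tangent condition forces ZD to be normal to DL, with radius 14.1, so the center Z sits 14.1 in from both sides at Z = (-23.400, -26.200). That places the tangent points at R = (-37.500, -26.200) on KR and D = (-23.400, -40.300) on DL. Then |TD| = |D − T| = 46.601.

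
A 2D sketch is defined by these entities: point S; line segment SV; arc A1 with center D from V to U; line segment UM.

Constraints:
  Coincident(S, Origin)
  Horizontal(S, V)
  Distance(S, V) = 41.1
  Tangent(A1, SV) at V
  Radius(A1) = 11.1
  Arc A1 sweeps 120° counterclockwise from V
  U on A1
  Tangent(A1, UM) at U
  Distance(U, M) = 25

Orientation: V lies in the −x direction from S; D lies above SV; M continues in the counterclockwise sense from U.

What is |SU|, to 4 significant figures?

35.62

Since A1 is tangent to SV there, DV ⟂ SV, so D = V + (0, 11.1) = (-41.10, 11.10). On A1, V sits at bearing -90° from D; a 120° counterclockwise sweep puts U at bearing 30°, so U = D + 11.1·(cos 30°, sin 30°) = (-31.49, 16.65). Then |SU| = |U − S| = 35.62.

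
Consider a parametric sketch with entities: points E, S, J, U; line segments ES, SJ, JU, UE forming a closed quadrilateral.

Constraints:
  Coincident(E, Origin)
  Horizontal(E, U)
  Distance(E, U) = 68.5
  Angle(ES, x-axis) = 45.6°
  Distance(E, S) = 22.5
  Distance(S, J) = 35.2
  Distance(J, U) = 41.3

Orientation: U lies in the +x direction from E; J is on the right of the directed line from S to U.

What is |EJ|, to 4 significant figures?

34.32

Checks: |SJ| = 35.20 ✓; |JU| = 41.30 ✓.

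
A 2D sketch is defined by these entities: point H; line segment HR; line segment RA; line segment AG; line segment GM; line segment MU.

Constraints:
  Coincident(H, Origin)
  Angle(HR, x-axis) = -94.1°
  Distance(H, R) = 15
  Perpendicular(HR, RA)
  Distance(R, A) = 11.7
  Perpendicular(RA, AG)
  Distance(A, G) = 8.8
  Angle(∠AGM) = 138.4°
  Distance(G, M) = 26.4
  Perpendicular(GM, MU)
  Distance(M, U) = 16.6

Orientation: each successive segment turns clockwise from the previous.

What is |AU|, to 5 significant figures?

34.691

∠AGM = 138.4° gives GM at 44.300° from the x-axis; with |GM| = 26.4, M = (6.7809, 13.091). GM is perpendicular to MU, so MU runs at -45.700°; with |MU| = 16.6, U = (18.375, 1.2101). Then |AU| = |U − A| = 34.691.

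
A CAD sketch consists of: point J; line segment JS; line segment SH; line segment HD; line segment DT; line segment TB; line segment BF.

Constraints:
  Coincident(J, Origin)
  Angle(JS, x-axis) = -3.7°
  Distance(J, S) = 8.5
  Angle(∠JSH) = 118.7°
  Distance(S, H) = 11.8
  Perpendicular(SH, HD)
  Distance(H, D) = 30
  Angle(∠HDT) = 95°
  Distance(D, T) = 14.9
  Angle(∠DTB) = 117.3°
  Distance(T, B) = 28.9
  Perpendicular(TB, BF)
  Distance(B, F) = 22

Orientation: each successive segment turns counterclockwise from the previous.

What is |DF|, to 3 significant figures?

36.8

J is at the origin; JS runs at -3.7° with length 8.5, so S = (8.48, -0.549). ∠JSH = 118.7° gives SH at 57.6° from the x-axis; with |SH| = 11.8, H = (14.8, 9.41). SH is perpendicular to HD, so HD runs at 148°; with |HD| = 30.0, D = (-10.5, 25.5). ∠HDT = 95.0° gives DT at -127° from the x-axis; with |DT| = 14.9, T = (-19.6, 13.7). ∠DTB = 117.3° gives TB at -64.7° from the x-axis; with |TB| = 28.9, B = (-7.22, -12.5). TB ⟂ BF, so BF runs at 25.3°; with |BF| = 22.0, F = (12.7, -3.07). Then |DF| = |F − D| = 36.8.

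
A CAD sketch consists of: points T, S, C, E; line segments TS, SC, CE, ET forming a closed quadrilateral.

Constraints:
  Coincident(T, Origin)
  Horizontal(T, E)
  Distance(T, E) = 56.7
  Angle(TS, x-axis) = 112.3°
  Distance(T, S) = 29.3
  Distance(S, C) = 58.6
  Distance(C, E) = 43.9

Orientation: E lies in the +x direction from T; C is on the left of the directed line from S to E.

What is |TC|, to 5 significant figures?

62.174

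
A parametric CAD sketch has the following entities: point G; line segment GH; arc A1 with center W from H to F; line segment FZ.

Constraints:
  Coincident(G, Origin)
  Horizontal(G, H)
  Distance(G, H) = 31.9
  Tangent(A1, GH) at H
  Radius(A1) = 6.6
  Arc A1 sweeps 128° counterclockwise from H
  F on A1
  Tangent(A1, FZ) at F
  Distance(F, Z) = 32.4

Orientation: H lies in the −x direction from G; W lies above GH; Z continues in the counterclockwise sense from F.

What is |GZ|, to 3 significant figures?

59.0

G is at the origin; G and H share the same y with |GH| = 31.9 and H on the −x side, so H = (-31.9, 0.00). Tangency of A1 to GH means the radius WH is perpendicular to GH, so W = H + (0, 6.6) = (-31.9, 6.60). On A1, H sits at bearing -90° from W; a 128° counterclockwise sweep puts F at bearing 38°, so F = W + 6.6·(cos 38°, sin 38°) = (-26.7, 10.7). Since A1 is tangent to FZ there, WF ⟂ FZ, so FZ runs along (−sin 38°, cos 38°); with |FZ| = 32.4, Z = (-46.6, 36.2). Then |GZ| = |Z − G| = 59.0.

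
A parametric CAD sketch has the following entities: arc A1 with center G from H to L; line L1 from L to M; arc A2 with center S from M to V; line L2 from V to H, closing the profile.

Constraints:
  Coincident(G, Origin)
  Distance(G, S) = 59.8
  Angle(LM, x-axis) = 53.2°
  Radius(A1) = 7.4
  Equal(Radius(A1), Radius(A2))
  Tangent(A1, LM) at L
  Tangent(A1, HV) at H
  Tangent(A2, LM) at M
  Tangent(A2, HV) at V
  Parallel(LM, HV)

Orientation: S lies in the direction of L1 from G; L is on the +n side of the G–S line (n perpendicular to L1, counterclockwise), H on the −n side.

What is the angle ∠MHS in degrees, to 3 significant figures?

6.85°

The slot axis is L1's direction at 53.2°, so u = (cos 53.2°, sin 53.2°) = (0.599, 0.801) and n = (−sin 53.2°, cos 53.2°) = (-0.801, 0.599). G is at the origin and S lies 59.8 along u from G, so S = 59.8·u = (35.8, 47.9). Tangency of A1 to both parallel lines with radius 7.4 puts L and H at G ± 7.4·n: L = (-5.93, 4.43), H = (5.93, -4.43). Equal radii place M and V the same way about S: M = S + 7.4·n = (29.9, 52.3), V = S − 7.4·n = (41.7, 43.5). Then cos ∠MHS = HM·HS / (|HM||HS|), giving 6.85°.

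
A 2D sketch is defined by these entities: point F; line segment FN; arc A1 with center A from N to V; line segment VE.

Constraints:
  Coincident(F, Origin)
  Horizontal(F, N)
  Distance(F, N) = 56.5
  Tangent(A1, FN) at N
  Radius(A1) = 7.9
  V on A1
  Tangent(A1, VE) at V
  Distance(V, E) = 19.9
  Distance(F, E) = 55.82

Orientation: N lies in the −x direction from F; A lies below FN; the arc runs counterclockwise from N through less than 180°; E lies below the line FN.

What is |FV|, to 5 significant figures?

63.625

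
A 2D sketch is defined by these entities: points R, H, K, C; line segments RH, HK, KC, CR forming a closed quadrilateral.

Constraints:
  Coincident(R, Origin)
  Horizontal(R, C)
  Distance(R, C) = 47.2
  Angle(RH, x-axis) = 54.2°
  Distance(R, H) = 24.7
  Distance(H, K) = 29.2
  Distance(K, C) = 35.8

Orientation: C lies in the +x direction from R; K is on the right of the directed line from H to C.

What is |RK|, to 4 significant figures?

15.53

Checks: |HK| = 29.20 ✓; |KC| = 35.80 ✓.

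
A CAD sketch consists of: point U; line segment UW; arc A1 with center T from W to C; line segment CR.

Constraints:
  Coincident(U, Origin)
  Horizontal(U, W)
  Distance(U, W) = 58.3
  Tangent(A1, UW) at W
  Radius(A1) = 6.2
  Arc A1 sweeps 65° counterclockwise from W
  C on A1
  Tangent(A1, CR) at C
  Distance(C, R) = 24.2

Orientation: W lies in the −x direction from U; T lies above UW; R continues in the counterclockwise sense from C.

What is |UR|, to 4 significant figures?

49.53

On A1, W sits at bearing -90° from T; a 65° counterclockwise sweep puts C at bearing -25°, so C = T + 6.2·(cos -25°, sin -25°) = (-52.68, 3.580). The tangent condition forces TC to be normal to CR, so CR runs along (−sin -25°, cos -25°); with |CR| = 24.2, R = (-42.45, 25.51). Then |UR| = |R − U| = 49.53.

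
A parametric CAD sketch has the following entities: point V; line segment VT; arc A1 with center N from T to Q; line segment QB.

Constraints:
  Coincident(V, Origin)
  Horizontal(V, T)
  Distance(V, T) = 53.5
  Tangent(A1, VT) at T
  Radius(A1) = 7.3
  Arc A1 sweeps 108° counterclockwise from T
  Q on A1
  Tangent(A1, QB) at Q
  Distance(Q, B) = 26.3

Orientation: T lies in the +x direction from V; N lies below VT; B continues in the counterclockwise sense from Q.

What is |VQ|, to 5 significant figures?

47.528

V is at the origin; VT is horizontal with |VT| = 53.5 and T on the +x side, so T = (53.500, 0.0000). The tangent condition forces NT to be normal to VT, so N = T + (0, -7.3) = (53.500, -7.3000). On A1, T sits at bearing 90° from N; a 108° counterclockwise sweep puts Q at bearing 198°, so Q = N + 7.3·(cos 198°, sin 198°) = (46.557, -9.5558). Then |VQ| = |Q − V| = 47.528.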